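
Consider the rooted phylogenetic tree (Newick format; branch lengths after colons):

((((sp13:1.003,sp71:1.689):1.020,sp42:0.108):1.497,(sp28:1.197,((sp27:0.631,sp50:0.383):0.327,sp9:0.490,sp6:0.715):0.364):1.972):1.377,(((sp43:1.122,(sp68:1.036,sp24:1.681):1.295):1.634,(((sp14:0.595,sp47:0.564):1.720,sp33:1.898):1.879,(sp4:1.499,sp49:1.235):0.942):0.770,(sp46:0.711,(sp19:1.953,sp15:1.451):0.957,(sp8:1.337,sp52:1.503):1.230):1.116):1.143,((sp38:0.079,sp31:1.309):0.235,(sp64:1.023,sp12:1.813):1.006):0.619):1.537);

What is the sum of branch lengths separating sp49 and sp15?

The path runs sp49 → … → MRCA → … → sp15; the MRCA is the node subtending ((sp43,(sp68,sp24)),(((sp14,sp47),sp33),(sp4,sp49)),(sp46,(sp19,sp15),(sp8,sp52))).
Branch lengths along that path: 1.235 + 0.942 + 0.770 + 1.116 + 0.957 + 1.451 = 6.471.

6.471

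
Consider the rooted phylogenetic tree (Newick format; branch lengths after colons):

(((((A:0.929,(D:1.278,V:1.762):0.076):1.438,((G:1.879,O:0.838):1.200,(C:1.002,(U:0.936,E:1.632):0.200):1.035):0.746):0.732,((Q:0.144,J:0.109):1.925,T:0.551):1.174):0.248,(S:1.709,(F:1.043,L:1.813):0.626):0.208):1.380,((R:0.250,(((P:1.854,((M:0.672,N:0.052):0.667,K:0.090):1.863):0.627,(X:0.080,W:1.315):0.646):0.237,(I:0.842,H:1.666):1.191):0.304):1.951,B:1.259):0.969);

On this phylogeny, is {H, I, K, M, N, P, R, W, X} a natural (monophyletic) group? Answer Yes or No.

Yes

The most recent common ancestor of these taxa subtends (R,(((P,((M,N),K)),(X,W)),(I,H))).
That clade has exactly 9 tips — every listed taxon and nothing else — so the group is monophyletic.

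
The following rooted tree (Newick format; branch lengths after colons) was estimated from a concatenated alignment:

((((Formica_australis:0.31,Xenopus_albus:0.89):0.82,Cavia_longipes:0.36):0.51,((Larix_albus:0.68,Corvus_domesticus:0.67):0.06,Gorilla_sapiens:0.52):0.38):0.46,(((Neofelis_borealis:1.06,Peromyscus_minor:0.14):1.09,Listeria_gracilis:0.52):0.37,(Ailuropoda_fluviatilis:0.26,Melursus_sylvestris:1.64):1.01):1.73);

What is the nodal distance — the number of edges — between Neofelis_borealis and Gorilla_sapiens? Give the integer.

The MRCA of Neofelis_borealis and Gorilla_sapiens is the root of the tree.
From Neofelis_borealis up to that node: 4 branches. From Gorilla_sapiens up to the same node: 3 branches. Total: 4 + 3 = 7.

7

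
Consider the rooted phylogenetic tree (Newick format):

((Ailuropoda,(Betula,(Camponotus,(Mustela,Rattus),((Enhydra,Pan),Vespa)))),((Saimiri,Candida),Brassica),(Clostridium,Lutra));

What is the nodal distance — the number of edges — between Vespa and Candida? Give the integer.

The MRCA of Vespa and Candida is the root of the tree.
From Vespa up to that node: 5 branches. From Candida up to the same node: 3 branches. Total: 5 + 3 = 8.

8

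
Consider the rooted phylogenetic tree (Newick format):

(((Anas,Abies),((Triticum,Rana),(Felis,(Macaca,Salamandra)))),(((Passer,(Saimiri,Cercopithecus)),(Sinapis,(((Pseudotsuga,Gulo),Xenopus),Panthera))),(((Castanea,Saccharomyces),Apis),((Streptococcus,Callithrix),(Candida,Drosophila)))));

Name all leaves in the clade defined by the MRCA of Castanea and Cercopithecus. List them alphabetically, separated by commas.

Apis, Callithrix, Candida, Castanea, Cercopithecus, Drosophila, Gulo, Panthera, Passer, Pseudotsuga, Saccharomyces, Saimiri, Sinapis, Streptococcus, Xenopus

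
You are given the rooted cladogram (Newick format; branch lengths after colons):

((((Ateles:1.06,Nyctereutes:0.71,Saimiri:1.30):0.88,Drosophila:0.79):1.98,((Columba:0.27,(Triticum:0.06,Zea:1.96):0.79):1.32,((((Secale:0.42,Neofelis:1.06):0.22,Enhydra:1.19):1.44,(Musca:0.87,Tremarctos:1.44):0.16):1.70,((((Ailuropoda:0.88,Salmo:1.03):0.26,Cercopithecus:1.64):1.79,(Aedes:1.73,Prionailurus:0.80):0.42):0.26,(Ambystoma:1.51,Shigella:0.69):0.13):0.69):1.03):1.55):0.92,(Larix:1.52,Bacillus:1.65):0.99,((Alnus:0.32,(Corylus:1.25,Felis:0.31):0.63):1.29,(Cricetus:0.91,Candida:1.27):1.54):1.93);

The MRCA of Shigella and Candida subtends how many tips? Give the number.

The MRCA of Shigella and Candida is the root, so the clade is the entire tree.
That clade contains 26 terminal taxa: Aedes, Ailuropoda, Alnus, Ambystoma, Ateles, Bacillus, Candida, Cercopithecus, Columba, Corylus, Cricetus, Drosophila, Enhydra, Felis, Larix, Musca, Neofelis, Nyctereutes, Prionailurus, Saimiri, Salmo, Secale, Shigella, Tremarctos, Triticum, Zea.

26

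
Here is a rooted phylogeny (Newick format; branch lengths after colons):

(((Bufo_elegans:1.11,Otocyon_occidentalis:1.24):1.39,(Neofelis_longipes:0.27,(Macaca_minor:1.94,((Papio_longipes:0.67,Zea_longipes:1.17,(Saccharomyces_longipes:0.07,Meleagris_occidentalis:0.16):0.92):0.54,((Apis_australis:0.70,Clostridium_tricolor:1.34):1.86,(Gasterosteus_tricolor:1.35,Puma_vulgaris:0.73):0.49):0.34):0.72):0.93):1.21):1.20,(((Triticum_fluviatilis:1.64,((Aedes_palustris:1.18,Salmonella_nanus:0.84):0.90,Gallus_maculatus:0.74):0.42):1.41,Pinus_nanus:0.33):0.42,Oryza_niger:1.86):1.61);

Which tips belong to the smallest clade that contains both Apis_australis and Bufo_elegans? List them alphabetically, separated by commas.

Apis_australis, Bufo_elegans, Clostridium_tricolor, Gasterosteus_tricolor, Macaca_minor, Meleagris_occidentalis, Neofelis_longipes, Otocyon_occidentalis, Papio_longipes, Puma_vulgaris, Saccharomyces_longipes, Zea_longipes

Tracing Apis_australis: it sits inside (Apis_australis,Clostridium_tricolor).
Tracing Bufo_elegans: it sits inside (Bufo_elegans,Otocyon_occidentalis).
The smallest clade enclosing both is ((Bufo_elegans,Otocyon_occidentalis),(Neofelis_longipes,(Macaca_minor,((Papio_longipes,Zea_longipes,(Saccharomyces_longipes,Meleagris_occidentalis)),((Apis_australis,Clostridium_tricolor),(Gasterosteus_tricolor,Puma_vulgaris)))))); the answer is its 12 terminal taxa in alphabetical order.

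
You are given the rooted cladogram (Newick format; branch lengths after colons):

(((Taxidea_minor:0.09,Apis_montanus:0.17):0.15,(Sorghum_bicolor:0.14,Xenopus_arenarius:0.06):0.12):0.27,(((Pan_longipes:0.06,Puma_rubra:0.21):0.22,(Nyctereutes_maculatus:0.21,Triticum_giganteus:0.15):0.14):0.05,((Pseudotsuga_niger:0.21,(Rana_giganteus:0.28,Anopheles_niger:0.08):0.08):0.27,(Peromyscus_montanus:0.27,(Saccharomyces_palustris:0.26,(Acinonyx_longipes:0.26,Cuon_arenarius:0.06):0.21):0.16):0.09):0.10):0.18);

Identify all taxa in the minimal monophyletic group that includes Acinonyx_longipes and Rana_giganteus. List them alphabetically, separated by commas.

Acinonyx_longipes, Anopheles_niger, Cuon_arenarius, Peromyscus_montanus, Pseudotsuga_niger, Rana_giganteus, Saccharomyces_palustris

Tracing Acinonyx_longipes: it sits inside (Acinonyx_longipes,Cuon_arenarius).
Tracing Rana_giganteus: it sits inside (Rana_giganteus,Anopheles_niger).
The smallest clade enclosing both is ((Pseudotsuga_niger,(Rana_giganteus,Anopheles_niger)),(Peromyscus_montanus,(Saccharomyces_palustris,(Acinonyx_longipes,Cuon_arenarius)))); the answer is its 7 terminal taxa in alphabetical order.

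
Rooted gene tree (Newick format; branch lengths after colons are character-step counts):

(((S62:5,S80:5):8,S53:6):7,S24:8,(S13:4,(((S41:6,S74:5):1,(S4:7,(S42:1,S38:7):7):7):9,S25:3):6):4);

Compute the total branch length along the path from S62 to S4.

53

The path runs S62 → … → MRCA → … → S4; the MRCA is the root of the tree.
Branch lengths along that path: 5 + 8 + 7 + 4 + 6 + 9 + 7 + 7 = 53.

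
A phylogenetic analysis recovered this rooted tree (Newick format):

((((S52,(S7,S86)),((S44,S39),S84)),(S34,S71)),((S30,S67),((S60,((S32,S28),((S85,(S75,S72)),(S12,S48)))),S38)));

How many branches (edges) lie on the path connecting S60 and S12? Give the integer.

The MRCA of S60 and S12 is the node subtending (S60,((S32,S28),((S85,(S75,S72)),(S12,S48)))).
From S60 up to that node: 1 branch. From S12 up to the same node: 4 branches. Total: 1 + 4 = 5.

5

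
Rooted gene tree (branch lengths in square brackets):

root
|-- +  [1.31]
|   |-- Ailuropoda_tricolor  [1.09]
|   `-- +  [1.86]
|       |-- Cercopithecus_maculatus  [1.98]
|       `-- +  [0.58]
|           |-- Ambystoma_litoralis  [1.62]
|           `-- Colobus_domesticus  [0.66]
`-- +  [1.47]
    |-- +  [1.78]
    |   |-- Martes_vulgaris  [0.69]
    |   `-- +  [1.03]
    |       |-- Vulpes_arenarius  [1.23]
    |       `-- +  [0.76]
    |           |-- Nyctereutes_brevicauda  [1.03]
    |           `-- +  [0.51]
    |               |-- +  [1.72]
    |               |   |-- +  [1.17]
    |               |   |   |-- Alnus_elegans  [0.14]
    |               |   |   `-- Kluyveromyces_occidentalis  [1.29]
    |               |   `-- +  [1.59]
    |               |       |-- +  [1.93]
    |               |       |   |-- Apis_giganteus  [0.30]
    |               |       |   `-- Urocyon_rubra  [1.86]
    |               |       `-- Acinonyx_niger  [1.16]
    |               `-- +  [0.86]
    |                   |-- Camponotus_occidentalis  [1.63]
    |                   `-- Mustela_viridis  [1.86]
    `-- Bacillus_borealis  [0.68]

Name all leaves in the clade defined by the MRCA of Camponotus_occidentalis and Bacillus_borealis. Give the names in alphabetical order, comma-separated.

Tracing Camponotus_occidentalis: it sits inside (Camponotus_occidentalis,Mustela_viridis).
Tracing Bacillus_borealis: it sits inside ((Martes_vulgaris,(Vulpes_arenarius,(Nyctereutes_brevicauda,(((Alnus_elegans,Kluyveromyces_occidentalis),((Apis_giganteus,Urocyon_rubra),Acinonyx_niger)),(Camponotus_occidentalis,Mustela_viridis))))),Bacillus_borealis).
The smallest clade enclosing both is ((Martes_vulgaris,(Vulpes_arenarius,(Nyctereutes_brevicauda,(((Alnus_elegans,Kluyveromyces_occidentalis),((Apis_giganteus,Urocyon_rubra),Acinonyx_niger)),(Camponotus_occidentalis,Mustela_viridis))))),Bacillus_borealis); the answer is its 11 terminal taxa in alphabetical order.

Acinonyx_niger, Alnus_elegans, Apis_giganteus, Bacillus_borealis, Camponotus_occidentalis, Kluyveromyces_occidentalis, Martes_vulgaris, Mustela_viridis, Nyctereutes_brevicauda, Urocyon_rubra, Vulpes_arenarius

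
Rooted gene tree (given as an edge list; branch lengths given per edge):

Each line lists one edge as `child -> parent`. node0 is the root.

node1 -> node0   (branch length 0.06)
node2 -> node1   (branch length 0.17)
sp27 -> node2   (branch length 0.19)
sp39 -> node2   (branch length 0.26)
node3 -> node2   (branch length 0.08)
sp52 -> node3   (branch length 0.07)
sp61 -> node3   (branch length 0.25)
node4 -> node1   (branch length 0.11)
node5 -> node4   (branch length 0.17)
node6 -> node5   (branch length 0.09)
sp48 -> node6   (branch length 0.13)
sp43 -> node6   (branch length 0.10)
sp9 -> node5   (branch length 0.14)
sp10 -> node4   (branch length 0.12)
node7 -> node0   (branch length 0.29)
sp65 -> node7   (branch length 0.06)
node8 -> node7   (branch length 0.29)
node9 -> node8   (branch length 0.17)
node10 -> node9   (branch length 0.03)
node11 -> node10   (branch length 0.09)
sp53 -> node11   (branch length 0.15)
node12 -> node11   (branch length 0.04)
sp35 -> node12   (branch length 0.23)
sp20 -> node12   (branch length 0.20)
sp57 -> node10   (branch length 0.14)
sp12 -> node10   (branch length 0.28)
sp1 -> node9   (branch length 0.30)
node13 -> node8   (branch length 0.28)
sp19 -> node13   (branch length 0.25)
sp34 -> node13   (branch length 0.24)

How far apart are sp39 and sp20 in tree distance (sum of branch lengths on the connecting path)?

1.60

The path runs sp39 → … → MRCA → … → sp20; the MRCA is the root of the tree.
Branch lengths along that path: 0.26 + 0.17 + 0.06 + 0.29 + 0.29 + 0.17 + 0.03 + 0.09 + 0.04 + 0.20 = 1.60.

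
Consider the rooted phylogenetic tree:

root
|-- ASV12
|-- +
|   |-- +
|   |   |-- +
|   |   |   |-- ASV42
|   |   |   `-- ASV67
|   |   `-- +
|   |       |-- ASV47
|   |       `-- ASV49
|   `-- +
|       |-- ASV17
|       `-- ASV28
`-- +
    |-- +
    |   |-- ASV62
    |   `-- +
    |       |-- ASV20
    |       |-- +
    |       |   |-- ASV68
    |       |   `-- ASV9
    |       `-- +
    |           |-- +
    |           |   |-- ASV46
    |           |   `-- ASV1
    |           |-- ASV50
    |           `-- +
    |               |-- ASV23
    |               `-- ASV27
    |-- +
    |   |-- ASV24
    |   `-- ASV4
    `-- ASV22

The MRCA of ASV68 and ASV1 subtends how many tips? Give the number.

8

The MRCA of ASV68 and ASV1 is the node subtending (ASV20,(ASV68,ASV9),((ASV46,ASV1),ASV50,(ASV23,ASV27))).
That clade contains 8 terminal taxa: ASV1, ASV20, ASV23, ASV27, ASV46, ASV50, ASV68, ASV9.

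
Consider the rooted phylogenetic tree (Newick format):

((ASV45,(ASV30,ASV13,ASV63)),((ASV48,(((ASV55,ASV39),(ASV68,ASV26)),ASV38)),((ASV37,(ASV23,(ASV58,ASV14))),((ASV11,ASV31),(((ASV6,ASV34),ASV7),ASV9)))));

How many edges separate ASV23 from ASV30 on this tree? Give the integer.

8

The MRCA of ASV23 and ASV30 is the root of the tree.
From ASV23 up to that node: 5 branches. From ASV30 up to the same node: 3 branches. Total: 5 + 3 = 8.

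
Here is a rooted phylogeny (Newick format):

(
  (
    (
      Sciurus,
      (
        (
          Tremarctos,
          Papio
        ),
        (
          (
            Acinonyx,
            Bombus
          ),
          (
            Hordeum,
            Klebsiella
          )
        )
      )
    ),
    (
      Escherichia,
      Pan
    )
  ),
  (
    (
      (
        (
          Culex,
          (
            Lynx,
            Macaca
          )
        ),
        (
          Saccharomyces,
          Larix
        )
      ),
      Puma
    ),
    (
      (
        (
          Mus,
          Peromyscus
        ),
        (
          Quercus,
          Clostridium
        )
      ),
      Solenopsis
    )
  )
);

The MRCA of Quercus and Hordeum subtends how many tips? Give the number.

The MRCA of Quercus and Hordeum is the root, so the clade is the entire tree.
That clade contains 20 terminal taxa: Acinonyx, Bombus, Clostridium, Culex, Escherichia, Hordeum, Klebsiella, Larix, Lynx, Macaca, Mus, Pan, Papio, Peromyscus, Puma, Quercus, Saccharomyces, Sciurus, Solenopsis, Tremarctos.

20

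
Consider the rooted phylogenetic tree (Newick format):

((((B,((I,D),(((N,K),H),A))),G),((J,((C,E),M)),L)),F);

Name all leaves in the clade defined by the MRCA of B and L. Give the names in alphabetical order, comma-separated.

Tracing B: it sits inside (B,((I,D),(((N,K),H),A))).
Tracing L: it sits inside ((J,((C,E),M)),L).
The smallest clade enclosing both is (((B,((I,D),(((N,K),H),A))),G),((J,((C,E),M)),L)); the answer is its 13 terminal taxa in alphabetical order.

A, B, C, D, E, G, H, I, J, K, L, M, N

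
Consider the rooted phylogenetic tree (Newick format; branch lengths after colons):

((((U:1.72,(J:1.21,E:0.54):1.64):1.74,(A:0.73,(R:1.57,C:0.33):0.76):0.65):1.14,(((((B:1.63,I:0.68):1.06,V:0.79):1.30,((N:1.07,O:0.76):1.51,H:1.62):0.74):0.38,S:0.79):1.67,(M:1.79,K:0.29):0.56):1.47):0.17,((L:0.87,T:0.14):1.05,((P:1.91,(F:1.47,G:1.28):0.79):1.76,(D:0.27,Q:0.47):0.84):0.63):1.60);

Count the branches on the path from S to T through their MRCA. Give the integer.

7

The MRCA of S and T is the root of the tree.
From S up to that node: 4 branches. From T up to the same node: 3 branches. Total: 4 + 3 = 7.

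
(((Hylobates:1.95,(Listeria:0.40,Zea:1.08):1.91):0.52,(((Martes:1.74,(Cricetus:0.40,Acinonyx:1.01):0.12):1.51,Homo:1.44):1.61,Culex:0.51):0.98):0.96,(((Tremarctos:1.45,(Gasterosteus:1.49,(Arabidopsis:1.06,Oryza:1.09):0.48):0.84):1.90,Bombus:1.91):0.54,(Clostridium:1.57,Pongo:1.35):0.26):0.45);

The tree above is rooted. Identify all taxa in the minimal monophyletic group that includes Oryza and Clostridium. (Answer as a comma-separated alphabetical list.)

Tracing Oryza: it sits inside (Arabidopsis,Oryza).
Tracing Clostridium: it sits inside (Clostridium,Pongo).
The smallest clade enclosing both is (((Tremarctos,(Gasterosteus,(Arabidopsis,Oryza))),Bombus),(Clostridium,Pongo)); the answer is its 7 terminal taxa in alphabetical order.

Arabidopsis, Bombus, Clostridium, Gasterosteus, Oryza, Pongo, Tremarctos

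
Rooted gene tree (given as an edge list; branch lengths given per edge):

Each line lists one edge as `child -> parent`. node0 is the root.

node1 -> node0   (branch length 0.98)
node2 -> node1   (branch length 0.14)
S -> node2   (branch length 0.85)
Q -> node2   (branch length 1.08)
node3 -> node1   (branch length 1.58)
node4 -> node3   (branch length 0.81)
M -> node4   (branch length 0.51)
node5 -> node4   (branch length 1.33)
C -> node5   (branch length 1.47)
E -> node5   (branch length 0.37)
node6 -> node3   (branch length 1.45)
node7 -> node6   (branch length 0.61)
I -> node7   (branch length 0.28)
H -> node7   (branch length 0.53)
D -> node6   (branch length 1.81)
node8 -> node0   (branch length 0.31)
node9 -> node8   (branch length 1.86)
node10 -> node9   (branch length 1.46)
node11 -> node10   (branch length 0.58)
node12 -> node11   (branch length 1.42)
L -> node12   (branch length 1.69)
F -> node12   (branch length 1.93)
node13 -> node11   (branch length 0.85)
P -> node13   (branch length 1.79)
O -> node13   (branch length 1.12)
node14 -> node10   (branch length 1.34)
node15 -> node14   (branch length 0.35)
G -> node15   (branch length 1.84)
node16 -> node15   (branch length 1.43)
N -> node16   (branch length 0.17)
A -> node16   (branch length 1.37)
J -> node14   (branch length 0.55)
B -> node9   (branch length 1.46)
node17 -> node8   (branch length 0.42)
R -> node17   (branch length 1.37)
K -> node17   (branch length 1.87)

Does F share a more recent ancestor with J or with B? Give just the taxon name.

J

The MRCA of F and J subtends (((L,F),(P,O)),((G,(N,A)),J)) (8 taxa).
The MRCA of F and B subtends ((((L,F),(P,O)),((G,(N,A)),J)),B) (9 taxa).
The first is nested inside the second, so F shares a more recent common ancestor with J.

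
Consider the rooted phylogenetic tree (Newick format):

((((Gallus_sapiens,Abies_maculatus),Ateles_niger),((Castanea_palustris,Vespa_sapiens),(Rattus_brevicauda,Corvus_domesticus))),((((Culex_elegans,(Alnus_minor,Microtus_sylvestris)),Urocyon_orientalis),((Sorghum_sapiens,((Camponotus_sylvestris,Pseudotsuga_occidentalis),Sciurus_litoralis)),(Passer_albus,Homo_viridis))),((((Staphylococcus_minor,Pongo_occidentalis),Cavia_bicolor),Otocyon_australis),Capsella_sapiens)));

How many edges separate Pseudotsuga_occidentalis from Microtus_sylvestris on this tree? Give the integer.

9

The MRCA of Pseudotsuga_occidentalis and Microtus_sylvestris is the node subtending (((Culex_elegans,(Alnus_minor,Microtus_sylvestris)),Urocyon_orientalis),((Sorghum_sapiens,((Camponotus_sylvestris,Pseudotsuga_occidentalis),Sciurus_litoralis)),(Passer_albus,Homo_viridis))).
From Pseudotsuga_occidentalis up to that node: 5 branches. From Microtus_sylvestris up to the same node: 4 branches. Total: 5 + 4 = 9.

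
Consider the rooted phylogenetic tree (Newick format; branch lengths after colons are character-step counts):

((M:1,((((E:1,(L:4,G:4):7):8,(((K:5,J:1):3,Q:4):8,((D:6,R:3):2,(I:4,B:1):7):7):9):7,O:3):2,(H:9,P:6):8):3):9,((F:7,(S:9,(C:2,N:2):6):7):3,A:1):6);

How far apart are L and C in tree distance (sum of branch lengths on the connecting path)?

64

The path runs L → … → MRCA → … → C; the MRCA is the root of the tree.
Branch lengths along that path: 4 + 7 + 8 + 7 + 2 + 3 + 9 + 6 + 3 + 7 + 6 + 2 = 64.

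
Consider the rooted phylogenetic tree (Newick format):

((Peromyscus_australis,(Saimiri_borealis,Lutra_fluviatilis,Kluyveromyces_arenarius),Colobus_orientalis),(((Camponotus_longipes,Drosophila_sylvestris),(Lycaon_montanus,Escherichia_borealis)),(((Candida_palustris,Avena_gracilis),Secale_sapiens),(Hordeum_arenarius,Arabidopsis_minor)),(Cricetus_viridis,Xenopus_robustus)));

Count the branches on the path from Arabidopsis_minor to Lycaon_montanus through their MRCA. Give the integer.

6

The MRCA of Arabidopsis_minor and Lycaon_montanus is the node subtending (((Camponotus_longipes,Drosophila_sylvestris),(Lycaon_montanus,Escherichia_borealis)),(((Candida_palustris,Avena_gracilis),Secale_sapiens),(Hordeum_arenarius,Arabidopsis_minor)),(Cricetus_viridis,Xenopus_robustus)).
From Arabidopsis_minor up to that node: 3 branches. From Lycaon_montanus up to the same node: 3 branches. Total: 3 + 3 = 6.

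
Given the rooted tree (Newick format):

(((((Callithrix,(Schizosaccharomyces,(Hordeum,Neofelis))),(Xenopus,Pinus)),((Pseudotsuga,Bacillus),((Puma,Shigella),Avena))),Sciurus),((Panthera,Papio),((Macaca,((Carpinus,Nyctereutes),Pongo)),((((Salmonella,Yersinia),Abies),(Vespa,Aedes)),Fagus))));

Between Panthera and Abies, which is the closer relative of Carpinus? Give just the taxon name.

Abies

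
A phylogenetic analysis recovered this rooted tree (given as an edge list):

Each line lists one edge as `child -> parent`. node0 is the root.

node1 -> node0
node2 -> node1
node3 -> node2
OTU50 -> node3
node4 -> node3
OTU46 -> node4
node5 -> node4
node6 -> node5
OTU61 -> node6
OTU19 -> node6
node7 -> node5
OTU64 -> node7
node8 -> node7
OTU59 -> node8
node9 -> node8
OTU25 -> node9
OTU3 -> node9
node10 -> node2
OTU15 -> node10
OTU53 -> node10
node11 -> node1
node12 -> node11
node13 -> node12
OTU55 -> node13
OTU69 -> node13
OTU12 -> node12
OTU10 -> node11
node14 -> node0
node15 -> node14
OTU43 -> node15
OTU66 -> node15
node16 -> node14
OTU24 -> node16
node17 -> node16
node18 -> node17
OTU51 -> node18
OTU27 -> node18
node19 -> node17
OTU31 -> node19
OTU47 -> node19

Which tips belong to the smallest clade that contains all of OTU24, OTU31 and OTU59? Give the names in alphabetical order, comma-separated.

Tracing OTU24: it sits inside (OTU24,((OTU51,OTU27),(OTU31,OTU47))).
Tracing OTU31: it sits inside (OTU31,OTU47).
Tracing OTU59: it sits inside (OTU59,(OTU25,OTU3)).
The smallest clade enclosing all 3 is the whole tree (their MRCA is the root), so the answer is all 21 tips in alphabetical order.

OTU10, OTU12, OTU15, OTU19, OTU24, OTU25, OTU27, OTU3, OTU31, OTU43, OTU46, OTU47, OTU50, OTU51, OTU53, OTU55, OTU59, OTU61, OTU64, OTU66, OTU69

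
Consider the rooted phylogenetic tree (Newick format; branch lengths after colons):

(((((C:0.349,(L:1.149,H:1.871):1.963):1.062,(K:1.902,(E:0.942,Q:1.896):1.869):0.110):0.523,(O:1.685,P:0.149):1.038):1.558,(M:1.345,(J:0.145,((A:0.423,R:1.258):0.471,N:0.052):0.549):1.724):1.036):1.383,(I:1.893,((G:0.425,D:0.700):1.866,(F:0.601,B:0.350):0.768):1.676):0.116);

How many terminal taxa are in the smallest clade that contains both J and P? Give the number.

The MRCA of J and P is the node subtending ((((C,(L,H)),(K,(E,Q))),(O,P)),(M,(J,((A,R),N)))).
That clade contains 13 terminal taxa: A, C, E, H, J, K, L, M, N, O, P, Q, R.

13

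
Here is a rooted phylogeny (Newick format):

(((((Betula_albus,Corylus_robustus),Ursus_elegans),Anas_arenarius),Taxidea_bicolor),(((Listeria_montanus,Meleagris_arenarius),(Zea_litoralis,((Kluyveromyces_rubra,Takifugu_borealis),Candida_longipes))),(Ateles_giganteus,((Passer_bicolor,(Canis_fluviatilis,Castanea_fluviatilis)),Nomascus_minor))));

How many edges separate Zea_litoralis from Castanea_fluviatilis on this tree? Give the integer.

The MRCA of Zea_litoralis and Castanea_fluviatilis is the node subtending (((Listeria_montanus,Meleagris_arenarius),(Zea_litoralis,((Kluyveromyces_rubra,Takifugu_borealis),Candida_longipes))),(Ateles_giganteus,((Passer_bicolor,(Canis_fluviatilis,Castanea_fluviatilis)),Nomascus_minor))).
From Zea_litoralis up to that node: 3 branches. From Castanea_fluviatilis up to the same node: 5 branches. Total: 3 + 5 = 8.

8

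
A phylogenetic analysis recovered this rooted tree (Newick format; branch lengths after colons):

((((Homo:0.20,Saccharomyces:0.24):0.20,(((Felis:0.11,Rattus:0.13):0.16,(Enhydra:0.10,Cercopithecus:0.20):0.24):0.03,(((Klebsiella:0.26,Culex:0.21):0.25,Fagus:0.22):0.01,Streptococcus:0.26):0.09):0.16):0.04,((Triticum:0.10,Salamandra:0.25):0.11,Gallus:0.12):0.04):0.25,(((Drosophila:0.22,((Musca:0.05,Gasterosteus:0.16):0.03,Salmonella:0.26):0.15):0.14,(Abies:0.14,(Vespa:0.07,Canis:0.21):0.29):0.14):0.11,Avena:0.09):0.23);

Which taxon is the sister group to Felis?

Rattus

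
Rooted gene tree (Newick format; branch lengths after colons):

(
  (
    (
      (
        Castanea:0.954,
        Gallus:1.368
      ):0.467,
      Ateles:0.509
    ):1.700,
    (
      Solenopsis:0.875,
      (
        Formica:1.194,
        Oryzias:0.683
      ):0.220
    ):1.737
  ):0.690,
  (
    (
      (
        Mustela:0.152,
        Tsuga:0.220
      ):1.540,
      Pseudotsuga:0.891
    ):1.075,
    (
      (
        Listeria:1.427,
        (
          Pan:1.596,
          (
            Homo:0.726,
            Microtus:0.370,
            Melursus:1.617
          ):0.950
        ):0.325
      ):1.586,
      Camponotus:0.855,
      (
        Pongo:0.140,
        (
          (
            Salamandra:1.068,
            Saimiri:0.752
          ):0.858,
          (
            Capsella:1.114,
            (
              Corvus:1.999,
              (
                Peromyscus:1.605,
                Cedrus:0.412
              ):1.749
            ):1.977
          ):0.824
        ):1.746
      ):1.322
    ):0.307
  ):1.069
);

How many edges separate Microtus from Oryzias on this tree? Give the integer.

10

The MRCA of Microtus and Oryzias is the root of the tree.
From Microtus up to that node: 6 branches. From Oryzias up to the same node: 4 branches. Total: 6 + 4 = 10.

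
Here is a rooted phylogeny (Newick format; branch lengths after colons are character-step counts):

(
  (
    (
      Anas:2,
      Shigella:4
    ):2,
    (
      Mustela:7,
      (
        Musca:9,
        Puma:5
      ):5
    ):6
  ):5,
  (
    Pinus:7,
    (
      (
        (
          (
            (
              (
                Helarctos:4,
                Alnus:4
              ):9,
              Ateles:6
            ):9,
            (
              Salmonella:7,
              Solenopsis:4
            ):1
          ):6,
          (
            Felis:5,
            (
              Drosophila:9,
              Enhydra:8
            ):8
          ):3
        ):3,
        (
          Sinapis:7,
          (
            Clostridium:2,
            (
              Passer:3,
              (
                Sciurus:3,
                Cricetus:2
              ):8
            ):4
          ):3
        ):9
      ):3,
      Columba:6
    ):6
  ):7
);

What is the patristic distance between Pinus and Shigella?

25

The path runs Pinus → … → MRCA → … → Shigella; the MRCA is the root of the tree.
Branch lengths along that path: 7 + 7 + 5 + 2 + 4 = 25.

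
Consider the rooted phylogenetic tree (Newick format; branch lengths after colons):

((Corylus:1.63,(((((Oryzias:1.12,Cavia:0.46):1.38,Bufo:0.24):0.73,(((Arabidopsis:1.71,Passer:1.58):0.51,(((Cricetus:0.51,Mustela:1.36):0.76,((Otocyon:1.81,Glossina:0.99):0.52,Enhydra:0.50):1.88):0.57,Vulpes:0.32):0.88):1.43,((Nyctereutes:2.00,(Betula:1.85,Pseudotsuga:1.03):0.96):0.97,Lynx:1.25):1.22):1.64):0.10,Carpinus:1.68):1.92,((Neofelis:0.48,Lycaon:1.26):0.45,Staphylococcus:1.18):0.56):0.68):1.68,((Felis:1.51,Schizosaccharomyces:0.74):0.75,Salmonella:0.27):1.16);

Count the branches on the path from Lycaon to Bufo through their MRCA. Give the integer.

7

The MRCA of Lycaon and Bufo is the node subtending (((((Oryzias,Cavia),Bufo),(((Arabidopsis,Passer),(((Cricetus,Mustela),((Otocyon,Glossina),Enhydra)),Vulpes)),((Nyctereutes,(Betula,Pseudotsuga)),Lynx))),Carpinus),((Neofelis,Lycaon),Staphylococcus)).
From Lycaon up to that node: 3 branches. From Bufo up to the same node: 4 branches. Total: 3 + 4 = 7.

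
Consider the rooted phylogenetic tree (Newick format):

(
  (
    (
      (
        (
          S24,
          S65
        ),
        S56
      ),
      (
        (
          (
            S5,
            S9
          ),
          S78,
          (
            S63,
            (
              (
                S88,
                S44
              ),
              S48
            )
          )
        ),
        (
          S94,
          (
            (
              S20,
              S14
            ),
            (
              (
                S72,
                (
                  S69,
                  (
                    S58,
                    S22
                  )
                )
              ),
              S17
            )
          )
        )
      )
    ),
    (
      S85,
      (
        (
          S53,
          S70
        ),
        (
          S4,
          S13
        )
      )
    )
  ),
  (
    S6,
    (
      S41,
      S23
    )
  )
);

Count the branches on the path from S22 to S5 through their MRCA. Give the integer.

The MRCA of S22 and S5 is the node subtending (((S5,S9),S78,(S63,((S88,S44),S48))),(S94,((S20,S14),((S72,(S69,(S58,S22))),S17)))).
From S22 up to that node: 7 branches. From S5 up to the same node: 3 branches. Total: 7 + 3 = 10.

10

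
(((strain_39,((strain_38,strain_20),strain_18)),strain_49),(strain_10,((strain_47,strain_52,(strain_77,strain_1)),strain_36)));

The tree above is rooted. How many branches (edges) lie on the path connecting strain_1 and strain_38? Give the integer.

The MRCA of strain_1 and strain_38 is the root of the tree.
From strain_1 up to that node: 5 branches. From strain_38 up to the same node: 5 branches. Total: 5 + 5 = 10.

10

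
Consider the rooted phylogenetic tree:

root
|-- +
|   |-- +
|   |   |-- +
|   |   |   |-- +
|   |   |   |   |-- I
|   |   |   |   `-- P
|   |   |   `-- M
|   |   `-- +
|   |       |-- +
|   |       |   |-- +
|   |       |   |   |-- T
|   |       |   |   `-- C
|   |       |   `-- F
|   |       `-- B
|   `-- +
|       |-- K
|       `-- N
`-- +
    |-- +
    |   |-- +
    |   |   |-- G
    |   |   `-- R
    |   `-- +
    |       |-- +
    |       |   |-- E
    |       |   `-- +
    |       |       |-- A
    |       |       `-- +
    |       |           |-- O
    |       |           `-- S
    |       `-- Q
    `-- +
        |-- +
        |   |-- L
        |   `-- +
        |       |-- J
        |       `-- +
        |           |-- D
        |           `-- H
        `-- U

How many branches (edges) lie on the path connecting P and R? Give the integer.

9

The MRCA of P and R is the root of the tree.
From P up to that node: 5 branches. From R up to the same node: 4 branches. Total: 5 + 4 = 9.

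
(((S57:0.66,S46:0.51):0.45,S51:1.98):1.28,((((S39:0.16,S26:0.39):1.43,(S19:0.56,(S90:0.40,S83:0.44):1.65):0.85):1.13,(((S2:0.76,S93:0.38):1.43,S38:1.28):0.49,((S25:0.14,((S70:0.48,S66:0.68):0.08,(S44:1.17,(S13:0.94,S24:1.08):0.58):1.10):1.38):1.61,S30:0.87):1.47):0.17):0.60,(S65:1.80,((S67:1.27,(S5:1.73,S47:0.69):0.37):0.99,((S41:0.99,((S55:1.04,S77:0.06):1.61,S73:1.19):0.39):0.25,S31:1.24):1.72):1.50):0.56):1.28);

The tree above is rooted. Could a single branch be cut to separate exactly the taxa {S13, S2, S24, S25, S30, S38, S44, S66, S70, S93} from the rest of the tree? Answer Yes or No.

The most recent common ancestor of these taxa subtends (((S2,S93),S38),((S25,((S70,S66),(S44,(S13,S24)))),S30)).
That clade has exactly 10 tips — every listed taxon and nothing else — so the group is monophyletic.

Yes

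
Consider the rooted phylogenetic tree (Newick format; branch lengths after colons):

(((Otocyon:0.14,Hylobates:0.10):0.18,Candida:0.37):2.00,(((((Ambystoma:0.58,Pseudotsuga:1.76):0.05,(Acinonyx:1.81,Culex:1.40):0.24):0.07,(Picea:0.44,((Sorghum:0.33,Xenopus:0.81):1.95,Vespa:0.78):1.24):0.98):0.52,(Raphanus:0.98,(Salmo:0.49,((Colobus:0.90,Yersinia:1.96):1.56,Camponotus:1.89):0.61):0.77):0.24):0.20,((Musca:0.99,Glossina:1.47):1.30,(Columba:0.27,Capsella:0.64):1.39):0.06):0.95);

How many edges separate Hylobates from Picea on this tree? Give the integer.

The MRCA of Hylobates and Picea is the root of the tree.
From Hylobates up to that node: 3 branches. From Picea up to the same node: 5 branches. Total: 3 + 5 = 8.

8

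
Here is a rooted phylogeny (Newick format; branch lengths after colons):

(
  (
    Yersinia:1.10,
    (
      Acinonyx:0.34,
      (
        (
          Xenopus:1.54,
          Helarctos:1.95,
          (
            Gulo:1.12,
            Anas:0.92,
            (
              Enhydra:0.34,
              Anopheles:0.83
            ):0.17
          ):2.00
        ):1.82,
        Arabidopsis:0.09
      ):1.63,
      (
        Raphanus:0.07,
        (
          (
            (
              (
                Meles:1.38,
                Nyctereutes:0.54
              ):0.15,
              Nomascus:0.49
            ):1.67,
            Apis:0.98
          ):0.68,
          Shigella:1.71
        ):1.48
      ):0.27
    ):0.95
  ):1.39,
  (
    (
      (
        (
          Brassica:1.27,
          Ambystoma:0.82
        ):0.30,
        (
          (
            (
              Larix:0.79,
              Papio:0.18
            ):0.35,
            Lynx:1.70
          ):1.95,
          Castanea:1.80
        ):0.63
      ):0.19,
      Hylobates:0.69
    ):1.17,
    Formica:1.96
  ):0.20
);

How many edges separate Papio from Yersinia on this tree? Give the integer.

9

The MRCA of Papio and Yersinia is the root of the tree.
From Papio up to that node: 7 branches. From Yersinia up to the same node: 2 branches. Total: 7 + 2 = 9.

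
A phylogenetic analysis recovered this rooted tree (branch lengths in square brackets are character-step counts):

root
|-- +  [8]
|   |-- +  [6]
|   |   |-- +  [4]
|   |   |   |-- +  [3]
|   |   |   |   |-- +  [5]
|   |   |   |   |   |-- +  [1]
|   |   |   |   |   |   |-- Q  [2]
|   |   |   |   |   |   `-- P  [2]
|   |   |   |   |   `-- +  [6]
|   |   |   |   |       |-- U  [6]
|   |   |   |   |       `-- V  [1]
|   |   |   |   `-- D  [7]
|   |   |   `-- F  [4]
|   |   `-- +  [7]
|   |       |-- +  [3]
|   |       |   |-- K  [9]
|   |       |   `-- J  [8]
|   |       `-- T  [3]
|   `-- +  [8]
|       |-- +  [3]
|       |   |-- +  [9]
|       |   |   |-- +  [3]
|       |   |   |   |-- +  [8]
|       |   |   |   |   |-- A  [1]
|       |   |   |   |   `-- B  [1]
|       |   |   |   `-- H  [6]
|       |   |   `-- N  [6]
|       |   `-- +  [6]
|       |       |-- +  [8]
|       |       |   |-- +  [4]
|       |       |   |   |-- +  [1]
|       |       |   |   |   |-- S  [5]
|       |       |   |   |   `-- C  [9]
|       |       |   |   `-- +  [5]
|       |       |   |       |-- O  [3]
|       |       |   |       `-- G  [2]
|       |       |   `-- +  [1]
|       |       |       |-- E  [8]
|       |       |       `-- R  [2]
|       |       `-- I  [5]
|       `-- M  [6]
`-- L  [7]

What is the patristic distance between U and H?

59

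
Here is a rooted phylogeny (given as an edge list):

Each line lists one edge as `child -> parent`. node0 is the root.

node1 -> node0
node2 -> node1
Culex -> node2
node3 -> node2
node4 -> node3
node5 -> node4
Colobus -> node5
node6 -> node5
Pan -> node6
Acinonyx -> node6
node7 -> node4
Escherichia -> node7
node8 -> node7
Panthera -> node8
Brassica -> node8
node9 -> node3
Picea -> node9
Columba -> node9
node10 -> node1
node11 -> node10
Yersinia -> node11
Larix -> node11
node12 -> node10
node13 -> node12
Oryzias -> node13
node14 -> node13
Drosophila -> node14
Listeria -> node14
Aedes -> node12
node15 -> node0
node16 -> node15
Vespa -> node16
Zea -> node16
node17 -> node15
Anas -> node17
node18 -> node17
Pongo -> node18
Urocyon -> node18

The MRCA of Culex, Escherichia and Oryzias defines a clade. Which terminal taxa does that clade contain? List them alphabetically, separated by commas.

Acinonyx, Aedes, Brassica, Colobus, Columba, Culex, Drosophila, Escherichia, Larix, Listeria, Oryzias, Pan, Panthera, Picea, Yersinia

Tracing Culex: it sits inside (Culex,(((Colobus,(Pan,Acinonyx)),(Escherichia,(Panthera,Brassica))),(Picea,Columba))).
Tracing Escherichia: it sits inside (Escherichia,(Panthera,Brassica)).
Tracing Oryzias: it sits inside (Oryzias,(Drosophila,Listeria)).
The smallest clade enclosing all 3 is ((Culex,(((Colobus,(Pan,Acinonyx)),(Escherichia,(Panthera,Brassica))),(Picea,Columba))),((Yersinia,Larix),((Oryzias,(Drosophila,Listeria)),Aedes))); the answer is its 15 terminal taxa in alphabetical order.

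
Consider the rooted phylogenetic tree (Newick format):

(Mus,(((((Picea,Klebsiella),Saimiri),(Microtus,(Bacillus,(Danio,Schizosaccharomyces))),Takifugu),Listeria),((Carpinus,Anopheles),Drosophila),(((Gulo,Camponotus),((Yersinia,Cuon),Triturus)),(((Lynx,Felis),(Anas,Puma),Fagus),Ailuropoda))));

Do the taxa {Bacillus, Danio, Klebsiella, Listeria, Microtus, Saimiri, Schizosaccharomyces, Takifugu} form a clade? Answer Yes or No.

No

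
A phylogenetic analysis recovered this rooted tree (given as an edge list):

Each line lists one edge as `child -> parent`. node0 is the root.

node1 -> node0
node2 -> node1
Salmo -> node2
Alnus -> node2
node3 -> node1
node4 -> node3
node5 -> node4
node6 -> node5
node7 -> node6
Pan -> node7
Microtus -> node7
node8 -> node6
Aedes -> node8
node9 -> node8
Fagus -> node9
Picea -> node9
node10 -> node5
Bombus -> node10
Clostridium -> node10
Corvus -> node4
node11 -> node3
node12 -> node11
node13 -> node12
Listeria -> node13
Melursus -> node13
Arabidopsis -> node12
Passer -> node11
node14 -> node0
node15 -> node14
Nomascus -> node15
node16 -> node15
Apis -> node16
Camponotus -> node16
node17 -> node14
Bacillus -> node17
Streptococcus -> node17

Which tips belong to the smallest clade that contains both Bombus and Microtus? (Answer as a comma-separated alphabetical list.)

Tracing Bombus: it sits inside (Bombus,Clostridium).
Tracing Microtus: it sits inside (Pan,Microtus).
The smallest clade enclosing both is (((Pan,Microtus),(Aedes,(Fagus,Picea))),(Bombus,Clostridium)); the answer is its 7 terminal taxa in alphabetical order.

Aedes, Bombus, Clostridium, Fagus, Microtus, Pan, Picea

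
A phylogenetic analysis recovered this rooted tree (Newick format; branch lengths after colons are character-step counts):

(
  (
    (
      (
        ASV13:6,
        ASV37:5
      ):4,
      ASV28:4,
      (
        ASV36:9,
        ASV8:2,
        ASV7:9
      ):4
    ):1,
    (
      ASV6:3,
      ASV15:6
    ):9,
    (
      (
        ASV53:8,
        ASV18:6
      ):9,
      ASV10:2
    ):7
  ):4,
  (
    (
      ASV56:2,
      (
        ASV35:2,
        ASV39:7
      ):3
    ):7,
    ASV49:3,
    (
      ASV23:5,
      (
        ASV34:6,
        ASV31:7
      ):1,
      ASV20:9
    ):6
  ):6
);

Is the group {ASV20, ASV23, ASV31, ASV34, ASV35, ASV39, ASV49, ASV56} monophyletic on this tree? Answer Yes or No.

Yes

The most recent common ancestor of these taxa subtends ((ASV56,(ASV35,ASV39)),ASV49,(ASV23,(ASV34,ASV31),ASV20)).
That clade has exactly 8 tips — every listed taxon and nothing else — so the group is monophyletic.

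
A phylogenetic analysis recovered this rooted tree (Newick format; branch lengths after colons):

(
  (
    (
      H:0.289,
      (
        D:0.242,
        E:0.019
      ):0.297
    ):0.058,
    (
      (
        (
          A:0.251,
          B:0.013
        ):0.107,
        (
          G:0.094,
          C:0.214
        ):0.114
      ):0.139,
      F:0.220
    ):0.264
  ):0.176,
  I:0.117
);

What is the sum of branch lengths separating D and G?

1.208

The path runs D → … → MRCA → … → G; the MRCA is the node subtending ((H,(D,E)),(((A,B),(G,C)),F)).
Branch lengths along that path: 0.242 + 0.297 + 0.058 + 0.264 + 0.139 + 0.114 + 0.094 = 1.208.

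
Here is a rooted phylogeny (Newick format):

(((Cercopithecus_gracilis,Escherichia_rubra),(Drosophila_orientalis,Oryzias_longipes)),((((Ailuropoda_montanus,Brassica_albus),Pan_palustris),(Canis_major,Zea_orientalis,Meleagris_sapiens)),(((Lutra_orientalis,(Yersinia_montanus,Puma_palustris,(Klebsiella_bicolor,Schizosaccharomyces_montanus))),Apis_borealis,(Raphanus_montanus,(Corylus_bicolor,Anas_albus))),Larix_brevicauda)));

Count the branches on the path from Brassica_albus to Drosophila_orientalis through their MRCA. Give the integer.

The MRCA of Brassica_albus and Drosophila_orientalis is the root of the tree.
From Brassica_albus up to that node: 5 branches. From Drosophila_orientalis up to the same node: 3 branches. Total: 5 + 3 = 8.

8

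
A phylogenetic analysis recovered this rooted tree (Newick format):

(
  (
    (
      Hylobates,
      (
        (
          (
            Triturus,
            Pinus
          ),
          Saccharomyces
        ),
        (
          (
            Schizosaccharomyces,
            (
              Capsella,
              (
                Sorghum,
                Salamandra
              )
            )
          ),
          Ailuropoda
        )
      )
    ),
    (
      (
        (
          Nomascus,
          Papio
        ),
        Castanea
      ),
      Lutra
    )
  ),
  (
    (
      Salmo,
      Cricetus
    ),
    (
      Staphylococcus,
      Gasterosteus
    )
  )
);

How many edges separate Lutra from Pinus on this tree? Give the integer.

7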